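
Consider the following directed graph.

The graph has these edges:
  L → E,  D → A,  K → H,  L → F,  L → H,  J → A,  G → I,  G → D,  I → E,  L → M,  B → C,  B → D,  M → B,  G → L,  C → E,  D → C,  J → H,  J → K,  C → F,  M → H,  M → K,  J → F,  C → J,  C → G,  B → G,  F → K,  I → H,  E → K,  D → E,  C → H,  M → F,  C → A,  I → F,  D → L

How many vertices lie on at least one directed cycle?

6

A vertex is on a directed cycle iff it belongs to a strongly connected component of size ≥ 2 (or has a self-loop).
The vertices on cycles are {B, C, D, G, L, M} — 6 in total.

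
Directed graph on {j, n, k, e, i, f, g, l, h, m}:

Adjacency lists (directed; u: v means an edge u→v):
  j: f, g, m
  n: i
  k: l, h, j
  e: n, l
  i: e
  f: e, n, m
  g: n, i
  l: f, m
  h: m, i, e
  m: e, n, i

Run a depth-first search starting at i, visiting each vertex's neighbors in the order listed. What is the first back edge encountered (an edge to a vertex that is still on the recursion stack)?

DFS from i (visiting each vertex's neighbors in the order listed); mark gray on enter, black on exit:
i gray
  e gray
    n gray
      n→i: i is gray → back edge
First back edge: n → i.

n->i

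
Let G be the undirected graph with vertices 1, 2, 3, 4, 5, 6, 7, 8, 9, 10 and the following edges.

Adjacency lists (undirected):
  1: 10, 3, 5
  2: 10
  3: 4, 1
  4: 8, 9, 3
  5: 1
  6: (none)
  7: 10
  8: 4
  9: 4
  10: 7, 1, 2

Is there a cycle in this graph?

No

DFS, tracking each vertex's parent; an edge to a visited non-parent vertex closes a cycle.
Start from 5:
visit 5 (parent –)
  visit 1 (parent 5)
    visit 10 (parent 1)
      visit 7 (parent 10)
        7–10: parent, skip
      10–1: parent, skip
      visit 2 (parent 10)
        2–10: parent, skip
    visit 3 (parent 1)
      visit 4 (parent 3)
        visit 8 (parent 4)
          8–4: parent, skip
        visit 9 (parent 4)
          9–4: parent, skip
        4–3: parent, skip
      3–1: parent, skip
    1–5: parent, skip
visit 6 (parent –)
No non-parent visited neighbor found — the graph is a forest.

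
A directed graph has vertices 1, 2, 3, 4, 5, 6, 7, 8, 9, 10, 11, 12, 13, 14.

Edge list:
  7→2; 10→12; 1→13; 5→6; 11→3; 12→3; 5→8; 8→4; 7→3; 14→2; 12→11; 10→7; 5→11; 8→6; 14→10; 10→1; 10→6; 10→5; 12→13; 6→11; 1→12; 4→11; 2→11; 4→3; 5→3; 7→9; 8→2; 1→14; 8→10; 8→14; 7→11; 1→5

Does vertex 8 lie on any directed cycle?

8 is on a cycle iff 8 can reach itself via ≥1 edge.
8 → 10 → 5 → 8 — yes.

Yes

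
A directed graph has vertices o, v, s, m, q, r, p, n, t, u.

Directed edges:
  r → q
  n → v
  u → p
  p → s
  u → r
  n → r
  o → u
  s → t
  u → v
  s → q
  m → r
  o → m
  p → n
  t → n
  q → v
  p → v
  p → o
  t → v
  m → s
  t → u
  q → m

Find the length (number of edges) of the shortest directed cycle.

3

For each vertex v, BFS finds the shortest path from v back to v.
The shortest such closed walk is p → o → u → p, length 3.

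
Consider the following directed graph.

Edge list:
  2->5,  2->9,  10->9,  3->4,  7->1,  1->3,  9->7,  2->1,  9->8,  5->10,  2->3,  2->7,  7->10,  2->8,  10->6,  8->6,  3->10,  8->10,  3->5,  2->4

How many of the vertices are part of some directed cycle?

7

A vertex is on a directed cycle iff it belongs to a strongly connected component of size ≥ 2 (or has a self-loop).
The vertices on cycles are {1, 3, 5, 7, 8, 9, 10} — 7 in total.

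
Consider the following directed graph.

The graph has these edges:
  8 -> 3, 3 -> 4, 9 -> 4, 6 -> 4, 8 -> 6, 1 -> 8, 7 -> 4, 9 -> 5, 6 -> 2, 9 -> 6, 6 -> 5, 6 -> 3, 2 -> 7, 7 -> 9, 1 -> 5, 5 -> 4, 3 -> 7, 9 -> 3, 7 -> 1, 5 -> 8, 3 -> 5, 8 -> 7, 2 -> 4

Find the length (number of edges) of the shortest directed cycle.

For each vertex v, BFS finds the shortest path from v back to v.
The shortest such closed walk is 8 → 7 → 1 → 8, length 3.

3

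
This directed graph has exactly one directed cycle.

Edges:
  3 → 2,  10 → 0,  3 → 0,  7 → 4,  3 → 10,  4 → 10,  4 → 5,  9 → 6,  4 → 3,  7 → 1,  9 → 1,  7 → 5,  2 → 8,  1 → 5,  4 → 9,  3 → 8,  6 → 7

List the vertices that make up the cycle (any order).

DFS with gray/black marking from 4:
4 gray
  10 gray
    0 gray
    0 black
  10 black
  9 gray
    1 gray
      5 gray
      5 black
    1 black
    6 gray
      7 gray
        7→1: 1 black — skip
        7→5: 5 black — skip
        7→4: 4 is gray → back edge
Back edge closes the cycle 4 → 9 → 6 → 7 → 4; its vertices are {4, 6, 7, 9}.

4, 6, 7, 9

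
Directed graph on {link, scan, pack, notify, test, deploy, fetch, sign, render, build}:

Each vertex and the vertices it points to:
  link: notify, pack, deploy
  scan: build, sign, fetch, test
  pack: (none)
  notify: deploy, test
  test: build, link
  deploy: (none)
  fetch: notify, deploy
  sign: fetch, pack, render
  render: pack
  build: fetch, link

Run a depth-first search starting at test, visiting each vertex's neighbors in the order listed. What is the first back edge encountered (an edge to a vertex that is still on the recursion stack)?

notify->test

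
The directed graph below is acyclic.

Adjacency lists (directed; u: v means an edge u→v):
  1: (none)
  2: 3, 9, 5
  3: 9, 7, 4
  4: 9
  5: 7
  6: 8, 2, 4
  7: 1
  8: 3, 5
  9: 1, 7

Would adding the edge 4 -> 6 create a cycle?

Yes

Adding 4→6 creates a cycle iff 6 can already reach 4.
Path from 6: 6 → 4.
So 6 → … → 4 → 6 is a cycle.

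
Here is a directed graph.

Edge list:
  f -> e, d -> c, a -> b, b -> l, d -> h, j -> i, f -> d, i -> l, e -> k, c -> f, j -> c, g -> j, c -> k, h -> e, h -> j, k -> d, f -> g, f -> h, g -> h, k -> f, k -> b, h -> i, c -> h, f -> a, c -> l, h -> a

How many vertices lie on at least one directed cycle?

8

A vertex is on a directed cycle iff it belongs to a strongly connected component of size ≥ 2 (or has a self-loop).
The vertices on cycles are {c, d, e, f, g, h, j, k} — 8 in total.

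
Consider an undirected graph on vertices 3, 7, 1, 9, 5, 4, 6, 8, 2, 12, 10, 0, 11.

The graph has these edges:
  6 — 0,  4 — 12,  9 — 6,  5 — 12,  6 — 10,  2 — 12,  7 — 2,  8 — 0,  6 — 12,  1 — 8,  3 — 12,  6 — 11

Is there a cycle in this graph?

DFS, tracking each vertex's parent; an edge to a visited non-parent vertex closes a cycle.
Start from 3:
visit 3 (parent –)
  visit 12 (parent 3)
    visit 2 (parent 12)
      2–12: parent, skip
      visit 7 (parent 2)
        7–2: parent, skip
    visit 6 (parent 12)
      visit 0 (parent 6)
        0–6: parent, skip
        visit 8 (parent 0)
          visit 1 (parent 8)
            1–8: parent, skip
          8–0: parent, skip
      6–12: parent, skip
      visit 9 (parent 6)
        9–6: parent, skip
      visit 10 (parent 6)
        10–6: parent, skip
      visit 11 (parent 6)
        11–6: parent, skip
    visit 5 (parent 12)
      5–12: parent, skip
    12–3: parent, skip
    visit 4 (parent 12)
      4–12: parent, skip
No non-parent visited neighbor found — the graph is a forest.

No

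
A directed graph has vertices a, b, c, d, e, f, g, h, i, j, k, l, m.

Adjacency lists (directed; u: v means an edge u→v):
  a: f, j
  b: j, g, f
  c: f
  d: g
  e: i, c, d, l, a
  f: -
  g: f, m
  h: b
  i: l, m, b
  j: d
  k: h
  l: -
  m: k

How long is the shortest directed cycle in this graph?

5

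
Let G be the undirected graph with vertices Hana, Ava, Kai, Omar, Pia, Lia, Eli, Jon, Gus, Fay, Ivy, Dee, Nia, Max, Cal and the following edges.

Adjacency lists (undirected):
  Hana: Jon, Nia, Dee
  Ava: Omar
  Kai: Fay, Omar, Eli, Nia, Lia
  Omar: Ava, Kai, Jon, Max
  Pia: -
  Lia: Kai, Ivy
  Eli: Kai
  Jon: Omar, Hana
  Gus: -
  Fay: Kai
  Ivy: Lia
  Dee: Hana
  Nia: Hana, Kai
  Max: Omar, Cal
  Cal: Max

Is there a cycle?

DFS, tracking each vertex's parent; an edge to a visited non-parent vertex closes a cycle.
Start from Fay:
visit Fay (parent –)
  visit Kai (parent Fay)
    Kai–Fay: parent, skip
    visit Omar (parent Kai)
      visit Ava (parent Omar)
        Ava–Omar: parent, skip
      Omar–Kai: parent, skip
      visit Jon (parent Omar)
        Jon–Omar: parent, skip
        visit Hana (parent Jon)
          Hana–Jon: parent, skip
          visit Nia (parent Hana)
            Nia–Hana: parent, skip
            Nia–Kai: Kai visited and ≠ parent → cycle
Cycle: Kai – Omar – Jon – Hana – Nia – Kai.

Yes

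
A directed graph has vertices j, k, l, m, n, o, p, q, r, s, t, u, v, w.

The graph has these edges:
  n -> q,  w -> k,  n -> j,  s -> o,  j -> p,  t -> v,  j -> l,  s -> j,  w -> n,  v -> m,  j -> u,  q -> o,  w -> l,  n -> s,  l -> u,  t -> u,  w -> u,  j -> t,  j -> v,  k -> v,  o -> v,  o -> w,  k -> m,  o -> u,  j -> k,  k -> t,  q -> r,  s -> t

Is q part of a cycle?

Yes

q is on a cycle iff q can reach itself via ≥1 edge.
q → o → w → n → q — yes.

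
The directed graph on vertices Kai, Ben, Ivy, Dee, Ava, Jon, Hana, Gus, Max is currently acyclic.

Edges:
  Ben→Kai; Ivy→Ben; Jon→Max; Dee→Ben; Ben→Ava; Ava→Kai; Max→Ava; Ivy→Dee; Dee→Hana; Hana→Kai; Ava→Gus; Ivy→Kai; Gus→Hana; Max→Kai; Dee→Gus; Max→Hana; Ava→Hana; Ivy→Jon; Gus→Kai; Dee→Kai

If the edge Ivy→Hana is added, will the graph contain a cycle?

No

Adding Ivy→Hana creates a cycle iff Hana can already reach Ivy.
Explore from Hana: no path reaches Ivy. The graph stays acyclic.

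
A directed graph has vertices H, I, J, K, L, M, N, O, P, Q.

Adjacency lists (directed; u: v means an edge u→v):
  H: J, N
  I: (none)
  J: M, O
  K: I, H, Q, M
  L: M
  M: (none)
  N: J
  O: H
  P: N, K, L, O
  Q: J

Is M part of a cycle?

M lies on a cycle iff there is a path from M back to itself.
Exploring from M, it never reaches itself; equivalently, its strongly connected component is a singleton.

No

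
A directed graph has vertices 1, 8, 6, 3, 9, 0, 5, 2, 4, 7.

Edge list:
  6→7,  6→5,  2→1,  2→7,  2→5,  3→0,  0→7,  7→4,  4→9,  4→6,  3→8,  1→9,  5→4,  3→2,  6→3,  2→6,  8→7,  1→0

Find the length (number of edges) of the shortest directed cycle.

For each vertex v, BFS finds the shortest path from v back to v.
The shortest such closed walk is 2 → 6 → 3 → 2, length 3.

3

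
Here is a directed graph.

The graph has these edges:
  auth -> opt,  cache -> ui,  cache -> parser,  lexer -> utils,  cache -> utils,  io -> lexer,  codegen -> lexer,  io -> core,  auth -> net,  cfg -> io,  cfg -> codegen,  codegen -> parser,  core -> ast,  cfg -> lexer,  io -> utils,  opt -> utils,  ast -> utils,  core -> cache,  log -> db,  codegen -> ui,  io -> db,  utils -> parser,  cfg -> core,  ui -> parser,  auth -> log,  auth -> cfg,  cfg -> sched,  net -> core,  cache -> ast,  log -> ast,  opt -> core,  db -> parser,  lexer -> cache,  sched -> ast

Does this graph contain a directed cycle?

DFS with white/gray/black marking, starting from core:
core gray
  ast gray
    utils gray
      parser gray
      parser black
    utils black
  ast black
  cache gray
    ui gray
      ui→parser: parser black — skip
    ui black
    cache→ast: ast black — skip
    cache→utils: utils black — skip
    cache→parser: parser black — skip
  cache black
core black
io gray
  db gray
    db→parser: parser black — skip
  db black
  lexer gray
    lexer→utils: utils black — skip
    lexer→cache: cache black — skip
  lexer black
  io→utils: utils black — skip
  io→core: core black — skip
io black
auth gray
  cfg gray
    sched gray
      sched→ast: ast black — skip
    sched black
    cfg→io: io black — skip
    codegen gray
      codegen→ui: ui black — skip
      codegen→lexer: lexer black — skip
      codegen→parser: parser black — skip
    codegen black
    cfg→core: core black — skip
    cfg→lexer: lexer black — skip
  cfg black
  log gray
    log→db: db black — skip
    log→ast: ast black — skip
  log black
  net gray
    net→core: core black — skip
  net black
  opt gray
    opt→core: core black — skip
    opt→utils: utils black — skip
  opt black
auth black
Every edge goes to a white or black vertex — no back edge, so the graph is acyclic.

No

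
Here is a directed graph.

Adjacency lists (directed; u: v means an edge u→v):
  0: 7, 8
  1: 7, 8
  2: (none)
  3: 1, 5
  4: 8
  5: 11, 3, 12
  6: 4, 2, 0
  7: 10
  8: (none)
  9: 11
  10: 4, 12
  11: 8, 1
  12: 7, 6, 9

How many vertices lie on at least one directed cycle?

10

A vertex is on a directed cycle iff it belongs to a strongly connected component of size ≥ 2 (or has a self-loop).
The vertices on cycles are {0, 1, 3, 5, 6, 7, 9, 10, 11, 12} — 10 in total.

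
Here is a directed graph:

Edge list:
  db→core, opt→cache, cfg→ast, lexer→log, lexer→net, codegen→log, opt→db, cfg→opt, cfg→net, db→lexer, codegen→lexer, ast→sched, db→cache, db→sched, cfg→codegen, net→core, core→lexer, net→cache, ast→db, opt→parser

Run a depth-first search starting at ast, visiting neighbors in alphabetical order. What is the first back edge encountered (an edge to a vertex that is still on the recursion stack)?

net->core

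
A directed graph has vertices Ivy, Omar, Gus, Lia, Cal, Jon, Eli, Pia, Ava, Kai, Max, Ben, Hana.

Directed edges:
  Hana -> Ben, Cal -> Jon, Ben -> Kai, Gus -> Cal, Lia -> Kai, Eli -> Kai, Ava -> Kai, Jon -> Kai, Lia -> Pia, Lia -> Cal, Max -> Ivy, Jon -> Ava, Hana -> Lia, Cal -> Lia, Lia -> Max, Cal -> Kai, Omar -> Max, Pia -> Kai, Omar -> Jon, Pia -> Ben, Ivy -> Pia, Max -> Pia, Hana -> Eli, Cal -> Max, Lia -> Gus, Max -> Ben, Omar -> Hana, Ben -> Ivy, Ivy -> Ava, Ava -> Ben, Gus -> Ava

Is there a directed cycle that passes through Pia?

Yes

Pia is on a cycle iff Pia can reach itself via ≥1 edge.
Pia → Ben → Ivy → Pia — yes.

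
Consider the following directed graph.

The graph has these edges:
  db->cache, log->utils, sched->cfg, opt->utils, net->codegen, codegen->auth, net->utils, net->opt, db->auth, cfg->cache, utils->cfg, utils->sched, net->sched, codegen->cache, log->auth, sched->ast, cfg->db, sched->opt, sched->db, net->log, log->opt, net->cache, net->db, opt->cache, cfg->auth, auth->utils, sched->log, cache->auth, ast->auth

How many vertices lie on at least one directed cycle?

A vertex is on a directed cycle iff it belongs to a strongly connected component of size ≥ 2 (or has a self-loop).
The vertices on cycles are {db, ast, cfg, log, opt, auth, cache, sched, utils} — 9 in total.

9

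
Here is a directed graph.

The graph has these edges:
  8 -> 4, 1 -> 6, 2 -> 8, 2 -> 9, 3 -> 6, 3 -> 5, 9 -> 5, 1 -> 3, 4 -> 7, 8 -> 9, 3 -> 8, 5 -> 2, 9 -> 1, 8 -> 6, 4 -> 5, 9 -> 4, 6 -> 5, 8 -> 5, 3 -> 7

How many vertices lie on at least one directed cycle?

8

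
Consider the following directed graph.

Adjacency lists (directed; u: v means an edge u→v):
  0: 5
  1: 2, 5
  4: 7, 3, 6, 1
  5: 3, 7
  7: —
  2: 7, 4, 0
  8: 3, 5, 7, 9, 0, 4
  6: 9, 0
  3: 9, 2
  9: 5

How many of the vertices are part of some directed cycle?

A vertex is on a directed cycle iff it belongs to a strongly connected component of size ≥ 2 (or has a self-loop).
The vertices on cycles are {0, 1, 2, 3, 4, 5, 6, 9} — 8 in total.

8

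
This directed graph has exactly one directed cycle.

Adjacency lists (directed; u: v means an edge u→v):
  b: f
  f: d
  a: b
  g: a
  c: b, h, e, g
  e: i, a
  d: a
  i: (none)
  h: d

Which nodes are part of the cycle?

a, b, d, f

DFS with gray/black marking from b:
b gray
  f gray
    d gray
      a gray
        a→b: b is gray → back edge
Back edge closes the cycle b → f → d → a → b; its vertices are {a, b, d, f}.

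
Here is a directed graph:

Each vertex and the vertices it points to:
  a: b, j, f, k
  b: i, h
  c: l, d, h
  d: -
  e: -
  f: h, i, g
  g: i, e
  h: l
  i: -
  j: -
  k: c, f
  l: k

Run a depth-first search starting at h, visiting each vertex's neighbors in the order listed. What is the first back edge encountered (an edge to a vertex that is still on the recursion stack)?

DFS from h (visiting each vertex's neighbors in the order listed); mark gray on enter, black on exit:
h gray
  l gray
    k gray
      c gray
        c→l: l is gray → back edge
First back edge: c → l.

c->l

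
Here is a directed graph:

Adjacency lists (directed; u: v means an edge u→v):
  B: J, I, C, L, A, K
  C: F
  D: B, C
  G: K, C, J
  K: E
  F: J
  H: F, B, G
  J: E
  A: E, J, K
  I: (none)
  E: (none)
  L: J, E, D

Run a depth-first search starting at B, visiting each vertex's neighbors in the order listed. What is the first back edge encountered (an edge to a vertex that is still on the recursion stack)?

DFS from B (visiting each vertex's neighbors in the order listed); mark gray on enter, black on exit:
B gray
  J gray
    E gray
    E black
  J black
  I gray
  I black
  C gray
    F gray
      F→J: J black — skip
    F black
  C black
  L gray
    L→J: J black — skip
    L→E: E black — skip
    D gray
      D→B: B is gray → back edge
First back edge: D → B.

D→B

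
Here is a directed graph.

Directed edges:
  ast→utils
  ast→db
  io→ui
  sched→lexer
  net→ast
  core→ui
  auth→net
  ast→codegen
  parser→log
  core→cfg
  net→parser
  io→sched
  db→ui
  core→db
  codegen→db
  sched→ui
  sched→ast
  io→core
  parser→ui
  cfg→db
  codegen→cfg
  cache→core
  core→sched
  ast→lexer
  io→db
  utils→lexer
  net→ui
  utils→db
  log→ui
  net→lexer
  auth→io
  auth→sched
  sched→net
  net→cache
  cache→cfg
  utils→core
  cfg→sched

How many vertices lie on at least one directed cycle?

A vertex is on a directed cycle iff it belongs to a strongly connected component of size ≥ 2 (or has a self-loop).
The vertices on cycles are {ast, cfg, net, core, cache, sched, utils, codegen} — 8 in total.

8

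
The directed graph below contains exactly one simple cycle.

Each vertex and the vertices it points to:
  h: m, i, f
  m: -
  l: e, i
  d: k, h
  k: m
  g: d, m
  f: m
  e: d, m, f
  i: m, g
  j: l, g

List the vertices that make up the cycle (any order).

d, g, h, i

DFS with gray/black marking from g:
g gray
  d gray
    k gray
      m gray
      m black
    k black
    h gray
      h→m: m black — skip
      i gray
        i→m: m black — skip
        i→g: g is gray → back edge
Back edge closes the cycle g → d → h → i → g; its vertices are {d, g, h, i}.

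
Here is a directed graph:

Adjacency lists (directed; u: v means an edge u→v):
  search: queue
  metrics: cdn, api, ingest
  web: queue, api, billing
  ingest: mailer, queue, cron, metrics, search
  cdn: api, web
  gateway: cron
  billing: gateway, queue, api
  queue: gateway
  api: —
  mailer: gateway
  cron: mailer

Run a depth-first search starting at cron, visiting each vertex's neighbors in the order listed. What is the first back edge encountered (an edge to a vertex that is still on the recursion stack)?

gateway->cron

DFS from cron (visiting each vertex's neighbors in the order listed); mark gray on enter, black on exit:
cron gray
  mailer gray
    gateway gray
      gateway→cron: cron is gray → back edge
First back edge: gateway → cron.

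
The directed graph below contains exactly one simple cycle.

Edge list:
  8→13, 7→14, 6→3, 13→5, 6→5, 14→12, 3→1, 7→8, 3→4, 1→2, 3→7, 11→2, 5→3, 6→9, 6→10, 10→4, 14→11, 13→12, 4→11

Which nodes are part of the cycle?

3, 5, 7, 8, 13

DFS with gray/black marking from 3:
3 gray
  7 gray
    14 gray
      11 gray
        2 gray
        2 black
      11 black
      12 gray
      12 black
    14 black
    8 gray
      13 gray
        5 gray
          5→3: 3 is gray → back edge
Back edge closes the cycle 3 → 7 → 8 → 13 → 5 → 3; its vertices are {3, 5, 7, 8, 13}.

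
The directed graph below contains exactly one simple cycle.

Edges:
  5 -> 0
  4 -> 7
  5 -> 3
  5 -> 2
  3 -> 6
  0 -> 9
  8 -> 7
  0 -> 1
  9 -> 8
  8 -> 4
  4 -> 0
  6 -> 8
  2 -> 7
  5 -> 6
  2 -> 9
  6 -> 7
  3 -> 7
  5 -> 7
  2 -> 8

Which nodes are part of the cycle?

0, 4, 8, 9

DFS with gray/black marking from 0:
0 gray
  9 gray
    8 gray
      4 gray
        7 gray
        7 black
        4→0: 0 is gray → back edge
Back edge closes the cycle 0 → 9 → 8 → 4 → 0; its vertices are {0, 4, 8, 9}.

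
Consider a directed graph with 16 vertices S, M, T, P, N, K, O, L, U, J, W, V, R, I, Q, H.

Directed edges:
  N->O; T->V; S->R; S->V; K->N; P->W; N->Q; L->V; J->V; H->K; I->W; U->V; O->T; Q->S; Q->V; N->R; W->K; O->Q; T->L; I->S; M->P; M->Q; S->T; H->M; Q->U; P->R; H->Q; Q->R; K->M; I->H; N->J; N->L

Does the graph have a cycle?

Yes

DFS with white/gray/black marking, starting from J:
J gray
  V gray
  V black
J black
S gray
  S→V: V black — skip
  T gray
    L gray
      L→V: V black — skip
    L black
    T→V: V black — skip
  T black
  R gray
  R black
S black
M gray
  P gray
    P→R: R black — skip
    W gray
      K gray
        N gray
          N→R: R black — skip
          Q gray
            Q→R: R black — skip
            Q→S: S black — skip
            Q→V: V black — skip
            U gray
              U→V: V black — skip
            U black
          Q black
          N→L: L black — skip
          N→J: J black — skip
          O gray
            O→Q: Q black — skip
            O→T: T black — skip
          O black
        N black
        K→M: M is gray → back edge
Back edge found, so a cycle exists: M → P → W → K → M.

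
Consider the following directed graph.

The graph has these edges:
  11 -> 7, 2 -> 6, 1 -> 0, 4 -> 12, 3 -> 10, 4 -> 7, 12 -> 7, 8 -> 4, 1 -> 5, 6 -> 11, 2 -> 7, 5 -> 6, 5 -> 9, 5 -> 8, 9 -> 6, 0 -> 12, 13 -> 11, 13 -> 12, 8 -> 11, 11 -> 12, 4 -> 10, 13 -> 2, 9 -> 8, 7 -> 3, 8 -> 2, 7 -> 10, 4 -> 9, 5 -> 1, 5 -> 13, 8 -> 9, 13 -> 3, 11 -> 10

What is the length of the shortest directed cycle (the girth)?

2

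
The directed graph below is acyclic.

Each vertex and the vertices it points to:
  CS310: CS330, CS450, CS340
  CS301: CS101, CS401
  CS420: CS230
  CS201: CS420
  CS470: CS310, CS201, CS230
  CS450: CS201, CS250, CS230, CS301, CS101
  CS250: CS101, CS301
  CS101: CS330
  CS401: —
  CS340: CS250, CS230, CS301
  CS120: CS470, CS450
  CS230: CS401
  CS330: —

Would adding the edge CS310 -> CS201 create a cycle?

Adding CS310→CS201 creates a cycle iff CS201 can already reach CS310.
Explore from CS201: no path reaches CS310. The graph stays acyclic.

No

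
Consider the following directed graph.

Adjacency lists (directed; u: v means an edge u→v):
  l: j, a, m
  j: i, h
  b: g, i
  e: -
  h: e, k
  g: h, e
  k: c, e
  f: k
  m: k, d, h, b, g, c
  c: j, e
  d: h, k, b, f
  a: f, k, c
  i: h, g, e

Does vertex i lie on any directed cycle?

i is on a cycle iff i can reach itself via ≥1 edge.
i → h → k → c → j → i — yes.

Yes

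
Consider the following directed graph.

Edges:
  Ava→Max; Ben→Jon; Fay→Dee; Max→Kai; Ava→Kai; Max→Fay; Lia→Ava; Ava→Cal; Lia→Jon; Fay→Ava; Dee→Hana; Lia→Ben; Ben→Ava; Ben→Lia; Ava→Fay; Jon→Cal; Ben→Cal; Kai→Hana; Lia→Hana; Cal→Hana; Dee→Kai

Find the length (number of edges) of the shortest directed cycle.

For each vertex v, BFS finds the shortest path from v back to v.
The shortest such closed walk is Lia → Ben → Lia, length 2.

2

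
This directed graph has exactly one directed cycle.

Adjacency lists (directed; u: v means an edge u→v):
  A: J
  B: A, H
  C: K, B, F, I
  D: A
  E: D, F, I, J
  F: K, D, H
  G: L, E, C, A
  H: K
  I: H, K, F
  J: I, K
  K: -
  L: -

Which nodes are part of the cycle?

A, D, F, I, J

DFS with gray/black marking from F:
F gray
  K gray
  K black
  D gray
    A gray
      J gray
        I gray
          H gray
            H→K: K black — skip
          H black
          I→K: K black — skip
          I→F: F is gray → back edge
Back edge closes the cycle F → D → A → J → I → F; its vertices are {A, D, F, I, J}.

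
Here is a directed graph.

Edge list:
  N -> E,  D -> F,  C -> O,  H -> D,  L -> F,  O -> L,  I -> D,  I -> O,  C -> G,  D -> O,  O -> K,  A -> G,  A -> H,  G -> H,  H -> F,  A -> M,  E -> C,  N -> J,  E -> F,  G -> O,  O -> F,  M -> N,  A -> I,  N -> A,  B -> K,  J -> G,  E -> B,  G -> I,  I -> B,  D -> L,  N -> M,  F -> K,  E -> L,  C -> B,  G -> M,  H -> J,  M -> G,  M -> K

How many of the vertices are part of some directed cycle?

A vertex is on a directed cycle iff it belongs to a strongly connected component of size ≥ 2 (or has a self-loop).
The vertices on cycles are {A, C, E, G, H, J, M, N} — 8 in total.

8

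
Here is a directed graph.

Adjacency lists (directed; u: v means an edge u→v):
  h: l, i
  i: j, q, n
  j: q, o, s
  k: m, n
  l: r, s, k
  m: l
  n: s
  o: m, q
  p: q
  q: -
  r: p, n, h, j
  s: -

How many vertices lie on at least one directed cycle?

8

A vertex is on a directed cycle iff it belongs to a strongly connected component of size ≥ 2 (or has a self-loop).
The vertices on cycles are {h, i, j, k, l, m, o, r} — 8 in total.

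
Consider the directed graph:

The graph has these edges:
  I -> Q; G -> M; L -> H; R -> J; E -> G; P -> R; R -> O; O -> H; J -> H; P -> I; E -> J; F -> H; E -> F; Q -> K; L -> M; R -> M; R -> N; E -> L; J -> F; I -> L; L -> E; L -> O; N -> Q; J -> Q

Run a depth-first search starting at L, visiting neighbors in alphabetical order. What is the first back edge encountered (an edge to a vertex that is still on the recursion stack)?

E->L

DFS from L (visiting neighbors in alphabetical order); mark gray on enter, black on exit:
L gray
  E gray
    F gray
      H gray
      H black
    F black
    G gray
      M gray
      M black
    G black
    J gray
      J→F: F black — skip
      J→H: H black — skip
      Q gray
        K gray
        K black
      Q black
    J black
    E→L: L is gray → back edge
First back edge: E → L.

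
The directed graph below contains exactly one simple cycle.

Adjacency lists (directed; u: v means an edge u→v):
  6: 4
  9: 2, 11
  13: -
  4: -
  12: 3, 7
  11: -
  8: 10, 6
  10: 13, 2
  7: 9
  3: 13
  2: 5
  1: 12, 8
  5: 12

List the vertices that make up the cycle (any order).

DFS with gray/black marking from 12:
12 gray
  3 gray
    13 gray
    13 black
  3 black
  7 gray
    9 gray
      2 gray
        5 gray
          5→12: 12 is gray → back edge
Back edge closes the cycle 12 → 7 → 9 → 2 → 5 → 12; its vertices are {2, 5, 7, 9, 12}.

2, 5, 7, 9, 12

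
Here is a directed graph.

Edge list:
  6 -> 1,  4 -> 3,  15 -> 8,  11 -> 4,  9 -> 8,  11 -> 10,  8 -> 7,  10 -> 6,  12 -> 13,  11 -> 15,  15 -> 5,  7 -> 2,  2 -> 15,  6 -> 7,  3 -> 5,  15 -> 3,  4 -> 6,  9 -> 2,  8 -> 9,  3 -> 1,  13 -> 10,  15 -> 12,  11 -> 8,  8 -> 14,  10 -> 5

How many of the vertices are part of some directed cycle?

9

A vertex is on a directed cycle iff it belongs to a strongly connected component of size ≥ 2 (or has a self-loop).
The vertices on cycles are {2, 6, 7, 8, 9, 10, 12, 13, 15} — 9 in total.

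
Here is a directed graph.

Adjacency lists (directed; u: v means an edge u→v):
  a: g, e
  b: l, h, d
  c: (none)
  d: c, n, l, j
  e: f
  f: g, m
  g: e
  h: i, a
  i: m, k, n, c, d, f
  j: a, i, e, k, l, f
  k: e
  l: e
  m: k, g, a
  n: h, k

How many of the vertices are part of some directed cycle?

11

A vertex is on a directed cycle iff it belongs to a strongly connected component of size ≥ 2 (or has a self-loop).
The vertices on cycles are {a, d, e, f, g, h, i, j, k, m, n} — 11 in total.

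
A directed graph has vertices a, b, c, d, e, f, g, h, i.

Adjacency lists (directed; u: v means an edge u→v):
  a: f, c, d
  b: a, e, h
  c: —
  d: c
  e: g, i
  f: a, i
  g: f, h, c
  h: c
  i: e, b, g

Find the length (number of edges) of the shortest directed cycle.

For each vertex v, BFS finds the shortest path from v back to v.
The shortest such closed walk is i → e → i, length 2.

2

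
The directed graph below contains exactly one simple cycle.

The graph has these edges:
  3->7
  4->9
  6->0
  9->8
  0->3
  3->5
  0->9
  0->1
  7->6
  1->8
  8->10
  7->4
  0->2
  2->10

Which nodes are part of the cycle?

DFS with gray/black marking from 6:
6 gray
  0 gray
    2 gray
      10 gray
      10 black
    2 black
    1 gray
      8 gray
        8→10: 10 black — skip
      8 black
    1 black
    9 gray
      9→8: 8 black — skip
    9 black
    3 gray
      7 gray
        7→6: 6 is gray → back edge
Back edge closes the cycle 6 → 0 → 3 → 7 → 6; its vertices are {0, 3, 6, 7}.

0, 3, 6, 7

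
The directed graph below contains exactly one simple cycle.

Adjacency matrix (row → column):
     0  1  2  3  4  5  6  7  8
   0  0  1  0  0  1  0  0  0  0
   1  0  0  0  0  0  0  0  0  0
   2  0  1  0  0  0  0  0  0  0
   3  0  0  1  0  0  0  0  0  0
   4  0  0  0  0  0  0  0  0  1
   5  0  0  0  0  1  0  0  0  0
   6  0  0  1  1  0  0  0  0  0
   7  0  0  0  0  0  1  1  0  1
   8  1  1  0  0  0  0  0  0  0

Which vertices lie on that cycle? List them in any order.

0, 4, 8

DFS with gray/black marking from 8:
8 gray
  1 gray
  1 black
  0 gray
    4 gray
      4→8: 8 is gray → back edge
Back edge closes the cycle 8 → 0 → 4 → 8; its vertices are {0, 4, 8}.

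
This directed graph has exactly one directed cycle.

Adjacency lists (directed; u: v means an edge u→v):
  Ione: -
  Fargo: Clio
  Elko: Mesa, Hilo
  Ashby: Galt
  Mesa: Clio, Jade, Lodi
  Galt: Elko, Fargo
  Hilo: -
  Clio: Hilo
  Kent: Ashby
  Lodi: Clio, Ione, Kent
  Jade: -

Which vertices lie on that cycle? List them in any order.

Elko, Galt, Kent, Lodi, Mesa, Ashby

DFS with gray/black marking from Galt:
Galt gray
  Elko gray
    Mesa gray
      Clio gray
        Hilo gray
        Hilo black
      Clio black
      Jade gray
      Jade black
      Lodi gray
        Lodi→Clio: Clio black — skip
        Ione gray
        Ione black
        Kent gray
          Ashby gray
            Ashby→Galt: Galt is gray → back edge
Back edge closes the cycle Galt → Elko → Mesa → Lodi → Kent → Ashby → Galt; its vertices are {Elko, Galt, Kent, Lodi, Mesa, Ashby}.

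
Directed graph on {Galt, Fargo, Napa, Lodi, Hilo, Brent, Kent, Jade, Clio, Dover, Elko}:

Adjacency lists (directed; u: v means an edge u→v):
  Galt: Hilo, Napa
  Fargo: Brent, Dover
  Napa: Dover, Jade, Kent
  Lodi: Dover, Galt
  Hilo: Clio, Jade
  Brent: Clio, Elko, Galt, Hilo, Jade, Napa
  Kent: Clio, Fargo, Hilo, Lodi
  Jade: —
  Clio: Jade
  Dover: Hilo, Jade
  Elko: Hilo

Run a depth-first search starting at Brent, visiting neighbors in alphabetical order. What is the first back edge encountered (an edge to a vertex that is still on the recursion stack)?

Fargo->Brent

DFS from Brent (visiting neighbors in alphabetical order); mark gray on enter, black on exit:
Brent gray
  Clio gray
    Jade gray
    Jade black
  Clio black
  Elko gray
    Hilo gray
      Hilo→Clio: Clio black — skip
      Hilo→Jade: Jade black — skip
    Hilo black
  Elko black
  Galt gray
    Galt→Hilo: Hilo black — skip
    Napa gray
      Dover gray
        Dover→Hilo: Hilo black — skip
        Dover→Jade: Jade black — skip
      Dover black
      Napa→Jade: Jade black — skip
      Kent gray
        Kent→Clio: Clio black — skip
        Fargo gray
          Fargo→Brent: Brent is gray → back edge
First back edge: Fargo → Brent.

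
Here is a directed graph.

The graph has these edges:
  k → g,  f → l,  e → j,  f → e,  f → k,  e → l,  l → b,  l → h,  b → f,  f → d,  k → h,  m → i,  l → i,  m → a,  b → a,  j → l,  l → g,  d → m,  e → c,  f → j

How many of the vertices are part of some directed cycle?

5

A vertex is on a directed cycle iff it belongs to a strongly connected component of size ≥ 2 (or has a self-loop).
The vertices on cycles are {b, e, f, j, l} — 5 in total.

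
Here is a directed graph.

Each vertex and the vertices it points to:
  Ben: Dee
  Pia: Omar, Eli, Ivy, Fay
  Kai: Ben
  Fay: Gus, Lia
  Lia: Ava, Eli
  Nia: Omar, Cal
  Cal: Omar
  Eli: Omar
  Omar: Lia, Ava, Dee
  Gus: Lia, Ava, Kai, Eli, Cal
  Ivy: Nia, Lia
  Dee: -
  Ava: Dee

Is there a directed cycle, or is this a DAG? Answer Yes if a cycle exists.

DFS with white/gray/black marking, starting from Kai:
Kai gray
  Ben gray
    Dee gray
    Dee black
  Ben black
Kai black
Pia gray
  Omar gray
    Lia gray
      Ava gray
        Ava→Dee: Dee black — skip
      Ava black
      Eli gray
        Eli→Omar: Omar is gray → back edge
Back edge found, so a cycle exists: Omar → Lia → Eli → Omar.

Yes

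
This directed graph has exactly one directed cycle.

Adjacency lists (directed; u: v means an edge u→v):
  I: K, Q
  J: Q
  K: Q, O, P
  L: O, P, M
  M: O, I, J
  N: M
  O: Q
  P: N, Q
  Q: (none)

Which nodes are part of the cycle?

I, K, M, N, P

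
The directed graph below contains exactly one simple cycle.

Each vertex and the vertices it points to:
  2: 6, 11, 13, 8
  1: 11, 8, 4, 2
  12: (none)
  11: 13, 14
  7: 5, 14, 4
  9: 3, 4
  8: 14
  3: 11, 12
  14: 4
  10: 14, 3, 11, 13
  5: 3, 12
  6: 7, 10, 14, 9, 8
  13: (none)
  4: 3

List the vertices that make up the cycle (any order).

3, 4, 11, 14

DFS with gray/black marking from 11:
11 gray
  13 gray
  13 black
  14 gray
    4 gray
      3 gray
        3→11: 11 is gray → back edge
Back edge closes the cycle 11 → 14 → 4 → 3 → 11; its vertices are {3, 4, 11, 14}.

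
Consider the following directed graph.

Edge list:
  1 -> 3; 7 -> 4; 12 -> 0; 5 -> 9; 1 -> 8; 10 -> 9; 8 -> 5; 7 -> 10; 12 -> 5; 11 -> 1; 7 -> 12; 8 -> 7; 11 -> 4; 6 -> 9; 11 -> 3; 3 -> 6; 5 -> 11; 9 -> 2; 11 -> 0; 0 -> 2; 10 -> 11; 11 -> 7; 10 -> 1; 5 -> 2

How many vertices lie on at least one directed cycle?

7

A vertex is on a directed cycle iff it belongs to a strongly connected component of size ≥ 2 (or has a self-loop).
The vertices on cycles are {1, 5, 7, 8, 10, 11, 12} — 7 in total.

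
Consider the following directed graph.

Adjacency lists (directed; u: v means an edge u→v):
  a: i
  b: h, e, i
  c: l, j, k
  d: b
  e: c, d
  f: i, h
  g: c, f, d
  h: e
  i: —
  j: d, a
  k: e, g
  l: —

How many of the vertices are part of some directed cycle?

9

A vertex is on a directed cycle iff it belongs to a strongly connected component of size ≥ 2 (or has a self-loop).
The vertices on cycles are {b, c, d, e, f, g, h, j, k} — 9 in total.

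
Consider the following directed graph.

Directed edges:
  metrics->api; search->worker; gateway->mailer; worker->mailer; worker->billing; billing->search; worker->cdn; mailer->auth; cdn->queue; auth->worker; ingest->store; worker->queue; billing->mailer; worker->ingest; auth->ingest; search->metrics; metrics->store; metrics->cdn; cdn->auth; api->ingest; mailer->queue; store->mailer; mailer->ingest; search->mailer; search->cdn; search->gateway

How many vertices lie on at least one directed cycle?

11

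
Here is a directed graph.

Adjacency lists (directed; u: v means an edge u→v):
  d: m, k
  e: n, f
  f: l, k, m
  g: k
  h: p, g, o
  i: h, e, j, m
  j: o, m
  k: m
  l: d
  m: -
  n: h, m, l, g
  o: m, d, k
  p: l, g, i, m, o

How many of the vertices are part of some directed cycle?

5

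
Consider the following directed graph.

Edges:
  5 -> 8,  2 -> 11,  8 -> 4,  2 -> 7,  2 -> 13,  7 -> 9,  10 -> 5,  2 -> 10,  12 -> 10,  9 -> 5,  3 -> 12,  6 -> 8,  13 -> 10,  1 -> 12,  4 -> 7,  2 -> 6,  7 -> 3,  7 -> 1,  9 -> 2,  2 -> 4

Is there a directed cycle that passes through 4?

Yes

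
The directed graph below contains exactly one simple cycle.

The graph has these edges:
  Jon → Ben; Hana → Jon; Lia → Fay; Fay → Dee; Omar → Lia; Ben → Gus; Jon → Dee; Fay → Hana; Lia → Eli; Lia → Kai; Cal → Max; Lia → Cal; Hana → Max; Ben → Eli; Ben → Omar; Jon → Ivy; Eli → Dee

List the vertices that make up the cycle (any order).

DFS with gray/black marking from Jon:
Jon gray
  Ben gray
    Eli gray
      Dee gray
      Dee black
    Eli black
    Omar gray
      Lia gray
        Kai gray
        Kai black
        Cal gray
          Max gray
          Max black
        Cal black
        Lia→Eli: Eli black — skip
        Fay gray
          Fay→Dee: Dee black — skip
          Hana gray
            Hana→Max: Max black — skip
            Hana→Jon: Jon is gray → back edge
Back edge closes the cycle Jon → Ben → Omar → Lia → Fay → Hana → Jon; its vertices are {Ben, Fay, Jon, Lia, Hana, Omar}.

Ben, Fay, Jon, Lia, Hana, Omar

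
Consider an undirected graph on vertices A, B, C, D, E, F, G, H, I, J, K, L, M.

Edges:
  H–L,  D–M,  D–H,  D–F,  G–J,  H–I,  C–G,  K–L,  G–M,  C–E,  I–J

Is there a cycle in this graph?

Yes

DFS, tracking each vertex's parent; an edge to a visited non-parent vertex closes a cycle.
Start from G:
visit G (parent –)
  visit M (parent G)
    visit D (parent M)
      visit F (parent D)
        F–D: parent, skip
      D–M: parent, skip
      visit H (parent D)
        visit I (parent H)
          visit J (parent I)
            J–I: parent, skip
            J–G: G visited and ≠ parent → cycle
Cycle: G – M – D – H – I – J – G.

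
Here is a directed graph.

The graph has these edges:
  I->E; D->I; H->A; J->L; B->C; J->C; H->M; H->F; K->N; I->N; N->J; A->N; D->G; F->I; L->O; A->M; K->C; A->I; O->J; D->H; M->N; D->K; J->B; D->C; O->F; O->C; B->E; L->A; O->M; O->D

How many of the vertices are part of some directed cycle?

A vertex is on a directed cycle iff it belongs to a strongly connected component of size ≥ 2 (or has a self-loop).
The vertices on cycles are {A, D, F, H, I, J, K, L, M, N, O} — 11 in total.

11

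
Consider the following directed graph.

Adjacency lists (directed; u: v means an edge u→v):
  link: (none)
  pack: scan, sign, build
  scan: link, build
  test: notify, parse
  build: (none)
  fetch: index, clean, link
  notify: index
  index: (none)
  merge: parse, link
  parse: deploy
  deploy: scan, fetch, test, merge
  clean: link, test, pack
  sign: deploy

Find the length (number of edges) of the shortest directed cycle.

For each vertex v, BFS finds the shortest path from v back to v.
The shortest such closed walk is test → parse → deploy → test, length 3.

3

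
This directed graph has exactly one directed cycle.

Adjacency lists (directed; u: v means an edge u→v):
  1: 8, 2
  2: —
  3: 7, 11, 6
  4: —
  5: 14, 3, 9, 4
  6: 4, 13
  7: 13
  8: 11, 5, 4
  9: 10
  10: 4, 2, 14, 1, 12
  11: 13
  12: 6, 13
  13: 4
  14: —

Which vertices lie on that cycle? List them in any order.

DFS with gray/black marking from 5:
5 gray
  14 gray
  14 black
  3 gray
    7 gray
      13 gray
        4 gray
        4 black
      13 black
    7 black
    11 gray
      11→13: 13 black — skip
    11 black
    6 gray
      6→4: 4 black — skip
      6→13: 13 black — skip
    6 black
  3 black
  9 gray
    10 gray
      10→4: 4 black — skip
      2 gray
      2 black
      10→14: 14 black — skip
      1 gray
        8 gray
          8→11: 11 black — skip
          8→5: 5 is gray → back edge
Back edge closes the cycle 5 → 9 → 10 → 1 → 8 → 5; its vertices are {1, 5, 8, 9, 10}.

1, 5, 8, 9, 10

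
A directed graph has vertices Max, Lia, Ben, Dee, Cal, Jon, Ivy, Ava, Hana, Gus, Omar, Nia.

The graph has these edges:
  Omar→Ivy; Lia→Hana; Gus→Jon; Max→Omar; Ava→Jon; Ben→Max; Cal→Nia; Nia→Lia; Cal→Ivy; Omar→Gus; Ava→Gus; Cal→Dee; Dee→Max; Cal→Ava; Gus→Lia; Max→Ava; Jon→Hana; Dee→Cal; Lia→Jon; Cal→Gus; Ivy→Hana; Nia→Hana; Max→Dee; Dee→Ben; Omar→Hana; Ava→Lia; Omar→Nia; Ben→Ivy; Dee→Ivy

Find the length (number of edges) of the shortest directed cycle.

2

For each vertex v, BFS finds the shortest path from v back to v.
The shortest such closed walk is Max → Dee → Max, length 2.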